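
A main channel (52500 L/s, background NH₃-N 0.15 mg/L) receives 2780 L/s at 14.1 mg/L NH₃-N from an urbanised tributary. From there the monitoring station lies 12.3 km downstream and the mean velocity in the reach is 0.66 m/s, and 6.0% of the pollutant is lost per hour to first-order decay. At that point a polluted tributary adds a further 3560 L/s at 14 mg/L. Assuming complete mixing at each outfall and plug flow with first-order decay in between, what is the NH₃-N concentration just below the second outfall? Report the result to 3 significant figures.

Mixed concentration C = ΣQC/ΣQ = (52500·0.1500 + 2780·14.10) / 55280 = 47070/55280 = 0.8515 mg/L; combined flow 55280 L/s.
Travel time t = 12.3·1000 / 0.66 = 18640 s = 5.177 h.
6.0%/h lost → k = −ln(1 − 0.06) = 0.06188 h⁻¹.
Applying C = C₀e^(−kt): 0.8515 × 0.7259 = 0.6181 mg/L.
At the second outfall, C = (55280·0.6181 + 3560·14.00) / (55280 + 3560) = 1.428 mg/L.

1.43 mg/L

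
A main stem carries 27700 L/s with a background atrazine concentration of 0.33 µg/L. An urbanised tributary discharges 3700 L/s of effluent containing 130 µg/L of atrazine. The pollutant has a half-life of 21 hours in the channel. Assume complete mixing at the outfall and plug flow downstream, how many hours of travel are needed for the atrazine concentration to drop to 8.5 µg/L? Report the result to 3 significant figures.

18.4 h

Mass balance: C = (27700·0.3300 + 3700·130.0) / 31400 = 490100/31400 = 15.61 µg/L.
Half-life 21 h → k = ln 2 / 21 = 0.03301 h⁻¹ = 0.7922 d⁻¹.
15.61·exp(−k·t) = 8.5 → t = ln(15.61/8.5)/k = 66290 s = 18.41 h.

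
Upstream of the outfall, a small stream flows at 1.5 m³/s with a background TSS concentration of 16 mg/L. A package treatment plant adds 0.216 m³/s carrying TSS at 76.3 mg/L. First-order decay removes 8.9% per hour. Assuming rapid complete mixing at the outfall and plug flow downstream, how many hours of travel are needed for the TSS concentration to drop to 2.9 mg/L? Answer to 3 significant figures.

After mixing, C = (1.500·16.00 + 0.2160·76.30) / 1.716 = 40.48/1.716 = 23.59 mg/L.
8.9%/h lost → k = −ln(1 − 0.089) = 0.09321 h⁻¹.
23.59·exp(−k·t) = 2.9 → t = ln(23.59/2.9)/k = 80960 s = 22.49 h.

22.5 h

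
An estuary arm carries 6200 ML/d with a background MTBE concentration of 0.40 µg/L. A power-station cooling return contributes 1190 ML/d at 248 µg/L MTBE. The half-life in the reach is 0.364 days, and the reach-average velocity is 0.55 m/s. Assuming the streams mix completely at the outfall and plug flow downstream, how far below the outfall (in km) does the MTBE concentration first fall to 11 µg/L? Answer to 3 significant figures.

After mixing, C = (6200·0.4000 + 1190·248.0) / 7390 = 297600/7390 = 40.27 µg/L.
Half-life 0.364 d → k = ln 2 / 0.364 = 1.904 d⁻¹.
Set 40.27·exp(−k·t) = 11 → t = ln(40.27/11)/k = 58880 s = 16.36 h.
Distance = v·t = 0.55·58880 = 32380 m = 32.38 km.

32.4 km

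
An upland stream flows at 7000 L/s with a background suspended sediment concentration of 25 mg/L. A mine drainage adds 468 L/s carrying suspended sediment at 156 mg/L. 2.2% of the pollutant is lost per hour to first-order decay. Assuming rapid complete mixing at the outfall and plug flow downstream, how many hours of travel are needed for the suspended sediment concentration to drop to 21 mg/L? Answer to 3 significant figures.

20.6 h

Flow-weighted average: C = (7000·25.00 + 468.0·156.0) / 7468 = 248000/7468 = 33.21 mg/L.
2.2%/h lost → k = −ln(1 − 0.022) = 0.02225 h⁻¹.
33.21·exp(−k·t) = 21 → t = ln(33.21/21)/k = 74170 s = 20.60 h.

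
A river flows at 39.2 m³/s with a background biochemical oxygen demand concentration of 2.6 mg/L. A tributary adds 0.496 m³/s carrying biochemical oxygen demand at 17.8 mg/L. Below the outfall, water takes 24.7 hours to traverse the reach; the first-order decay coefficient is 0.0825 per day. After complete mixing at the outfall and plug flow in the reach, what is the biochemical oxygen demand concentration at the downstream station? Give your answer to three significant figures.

Mass balance: C = (39.20·2.600 + 0.4960·17.80) / 39.70 = 110.7/39.70 = 2.790 mg/L.
After decay, C = 2.790 × e^(−kt) = 2.790 × 0.9186 = 2.563 mg/L.

2.56 mg/L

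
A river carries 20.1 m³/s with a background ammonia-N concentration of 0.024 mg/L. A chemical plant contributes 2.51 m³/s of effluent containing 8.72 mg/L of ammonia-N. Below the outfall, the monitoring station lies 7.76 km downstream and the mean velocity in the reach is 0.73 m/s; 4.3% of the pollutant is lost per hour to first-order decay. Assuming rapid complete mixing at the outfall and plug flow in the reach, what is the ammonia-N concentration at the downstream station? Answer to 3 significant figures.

Mixed concentration C = ΣQC/ΣQ = (20.10·0.02400 + 2.510·8.720) / 22.61 = 22.37/22.61 = 0.9894 mg/L.
Travel time t = 7.76·1000 / 0.73 = 10630 s = 2.953 h.
4.3%/h lost → k = −ln(1 − 0.043) = 0.04395 h⁻¹.
First-order decay: C = 0.9894·exp(−k·t) = 0.9894·0.8783 = 0.8689 mg/L.

0.869 mg/L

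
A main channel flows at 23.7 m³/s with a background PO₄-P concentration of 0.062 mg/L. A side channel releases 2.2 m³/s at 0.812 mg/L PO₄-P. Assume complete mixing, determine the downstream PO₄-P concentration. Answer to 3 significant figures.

Conservation of mass: C = (23.70·0.06200 + 2.200·0.8120) / 25.90 = 3.256/25.90 = 0.1257 mg/L.

0.126 mg/L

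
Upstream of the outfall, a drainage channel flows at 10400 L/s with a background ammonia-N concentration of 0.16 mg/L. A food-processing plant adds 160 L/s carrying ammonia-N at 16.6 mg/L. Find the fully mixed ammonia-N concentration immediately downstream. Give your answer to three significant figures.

0.409 mg/L

Flow-weighted average: C = (10400·0.1600 + 160.0·16.60) / 10560 = 4320/10560 = 0.4091 mg/L.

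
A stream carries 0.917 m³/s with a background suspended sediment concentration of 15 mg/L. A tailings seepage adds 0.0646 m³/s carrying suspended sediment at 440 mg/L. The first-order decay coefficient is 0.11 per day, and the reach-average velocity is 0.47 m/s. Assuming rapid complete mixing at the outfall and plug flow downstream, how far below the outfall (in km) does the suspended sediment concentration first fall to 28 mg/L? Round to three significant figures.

Mixed concentration C = ΣQC/ΣQ = (0.9170·15.00 + 0.06460·440.0) / 0.9816 = 42.18/0.9816 = 42.97 mg/L.
Set 42.97·exp(−k·t) = 28 → t = ln(42.97/28)/k = 336400 s = 93.44 h.
Distance = v·t = 0.47·336400 = 158100 m = 158.1 km.

158 km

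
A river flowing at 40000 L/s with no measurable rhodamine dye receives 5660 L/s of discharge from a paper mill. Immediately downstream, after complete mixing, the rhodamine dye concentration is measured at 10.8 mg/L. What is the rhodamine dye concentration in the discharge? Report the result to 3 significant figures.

87.1 mg/L

Mass balance: 40000·0 + 5660·Cₑ = 45660·10.80
→ Cₑ = (45660·10.80 − 40000·0) / 5660 = 87.13 mg/L.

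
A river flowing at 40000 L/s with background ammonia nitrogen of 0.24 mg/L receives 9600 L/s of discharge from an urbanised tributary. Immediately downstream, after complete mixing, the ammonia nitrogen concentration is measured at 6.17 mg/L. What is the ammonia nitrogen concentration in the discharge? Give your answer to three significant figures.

30.9 mg/L

Mass balance: 40000·0.2400 + 9600·Cₑ = 49600·6.170
→ Cₑ = (49600·6.170 − 40000·0.2400) / 9600 = 30.88 mg/L.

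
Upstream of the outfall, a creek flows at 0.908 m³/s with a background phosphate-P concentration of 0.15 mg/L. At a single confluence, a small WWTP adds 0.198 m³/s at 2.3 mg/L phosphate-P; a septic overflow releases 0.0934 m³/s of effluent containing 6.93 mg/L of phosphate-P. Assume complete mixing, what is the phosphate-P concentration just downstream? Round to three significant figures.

Conservation of mass: C = (0.9080·0.1500 + 0.1980·2.300 + 0.09340·6.930) / 1.199 = 1.239/1.199 = 1.033 mg/L.

1.03 mg/L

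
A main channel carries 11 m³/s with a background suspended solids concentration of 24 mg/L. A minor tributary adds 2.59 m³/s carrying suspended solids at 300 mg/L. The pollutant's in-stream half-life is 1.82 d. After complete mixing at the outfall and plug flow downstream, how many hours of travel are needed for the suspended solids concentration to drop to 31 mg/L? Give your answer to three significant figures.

Mixed concentration C = ΣQC/ΣQ = (11.00·24.00 + 2.590·300.0) / 13.59 = 1041/13.59 = 76.60 mg/L.
Half-life 1.82 d → k = ln 2 / 1.82 = 0.3809 d⁻¹.
76.60·exp(−k·t) = 31 → t = ln(76.60/31)/k = 205200 s = 57.01 h.

57.0 h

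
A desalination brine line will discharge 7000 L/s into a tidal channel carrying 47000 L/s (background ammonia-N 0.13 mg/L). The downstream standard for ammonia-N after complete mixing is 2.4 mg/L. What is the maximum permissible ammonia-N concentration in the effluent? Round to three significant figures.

17.6 mg/L

At the limit, (Qr·Cr + Qe·Cₑ)/(Qr + Qe) = 2.4:
Cₑ = (54000·2.4 − 47000·0.1300) / 7000 = 17.64 mg/L.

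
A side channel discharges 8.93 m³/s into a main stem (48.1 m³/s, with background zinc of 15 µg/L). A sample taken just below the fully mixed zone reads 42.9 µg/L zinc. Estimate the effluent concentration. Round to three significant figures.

Mass balance: 48.10·15.00 + 8.930·Cₑ = 57.03·42.90
→ Cₑ = (57.03·42.90 − 48.10·15.00) / 8.930 = 193.2 µg/L.

193 µg/L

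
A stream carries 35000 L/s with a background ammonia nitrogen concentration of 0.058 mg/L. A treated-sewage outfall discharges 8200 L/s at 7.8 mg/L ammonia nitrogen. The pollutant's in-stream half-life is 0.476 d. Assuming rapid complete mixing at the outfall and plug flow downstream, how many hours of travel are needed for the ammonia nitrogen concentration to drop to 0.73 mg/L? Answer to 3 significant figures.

12.2 h

After mixing, C = (35000·0.05800 + 8200·7.800) / 43200 = 65990/43200 = 1.528 mg/L.
Half-life 0.476 d → k = ln 2 / 0.476 = 1.456 d⁻¹.
1.528·exp(−k·t) = 0.73 → t = ln(1.528/0.73)/k = 43810 s = 12.17 h.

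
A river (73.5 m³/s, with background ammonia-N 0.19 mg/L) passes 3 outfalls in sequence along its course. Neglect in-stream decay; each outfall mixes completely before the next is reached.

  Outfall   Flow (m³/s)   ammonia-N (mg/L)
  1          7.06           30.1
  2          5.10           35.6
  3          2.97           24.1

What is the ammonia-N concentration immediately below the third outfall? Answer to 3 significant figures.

5.41 mg/L

Below outfall 1: Q → 80.56 m³/s, C = (73.50·0.1900 + 7.060·30.10)/80.56 = 2.811 mg/L.
Below outfall 2: Q → 85.66 m³/s, C = (80.56·2.811 + 5.100·35.60)/85.66 = 4.763 mg/L.
Below outfall 3: Q → 88.63 m³/s, C = (85.66·4.763 + 2.970·24.10)/88.63 = 5.411 mg/L.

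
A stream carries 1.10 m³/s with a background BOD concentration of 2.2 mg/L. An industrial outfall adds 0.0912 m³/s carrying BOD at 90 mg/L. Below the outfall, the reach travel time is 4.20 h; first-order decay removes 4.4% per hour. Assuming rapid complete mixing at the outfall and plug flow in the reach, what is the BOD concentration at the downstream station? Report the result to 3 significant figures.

Mass balance: C = (1.100·2.200 + 0.09120·90.00) / 1.191 = 10.63/1.191 = 8.922 mg/L.
4.4%/h lost → k = −ln(1 − 0.044) = 0.04500 h⁻¹.
Applying C = C₀e^(−kt): 8.922 × 0.8278 = 7.386 mg/L.

7.39 mg/L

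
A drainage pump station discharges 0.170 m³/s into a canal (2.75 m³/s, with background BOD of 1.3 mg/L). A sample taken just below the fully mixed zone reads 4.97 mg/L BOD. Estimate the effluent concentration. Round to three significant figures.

Mass balance: 2.750·1.300 + 0.1700·Cₑ = 2.920·4.970
→ Cₑ = (2.920·4.970 − 2.750·1.300) / 0.1700 = 64.34 mg/L.

64.3 mg/L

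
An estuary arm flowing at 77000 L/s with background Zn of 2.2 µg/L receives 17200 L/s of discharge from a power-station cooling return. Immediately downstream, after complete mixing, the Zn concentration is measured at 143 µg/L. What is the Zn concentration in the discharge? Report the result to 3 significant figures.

773 µg/L

Mass balance: 77000·2.200 + 17200·Cₑ = 94200·143.0
→ Cₑ = (94200·143.0 − 77000·2.200) / 17200 = 773.3 µg/L.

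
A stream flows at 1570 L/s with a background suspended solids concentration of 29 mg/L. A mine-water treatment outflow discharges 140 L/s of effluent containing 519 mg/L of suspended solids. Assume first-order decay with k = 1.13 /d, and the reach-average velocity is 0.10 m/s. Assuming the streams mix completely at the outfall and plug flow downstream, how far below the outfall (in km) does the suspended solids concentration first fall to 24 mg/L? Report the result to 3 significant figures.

8.09 km

Flow-weighted average: C = (1570·29.00 + 140.0·519.0) / 1710 = 118200/1710 = 69.12 mg/L.
Set 69.12·exp(−k·t) = 24 → t = ln(69.12/24)/k = 80880 s = 22.47 h.
Distance = v·t = 0.10·80880 = 8088 m = 8.088 km.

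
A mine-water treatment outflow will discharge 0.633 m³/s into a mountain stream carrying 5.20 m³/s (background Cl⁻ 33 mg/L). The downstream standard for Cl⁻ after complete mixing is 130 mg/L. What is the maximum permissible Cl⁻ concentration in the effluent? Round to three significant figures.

At the limit, (Qr·Cr + Qe·Cₑ)/(Qr + Qe) = 130:
Cₑ = (5.833·130 − 5.200·33.00) / 0.6330 = 926.8 mg/L.

927 mg/L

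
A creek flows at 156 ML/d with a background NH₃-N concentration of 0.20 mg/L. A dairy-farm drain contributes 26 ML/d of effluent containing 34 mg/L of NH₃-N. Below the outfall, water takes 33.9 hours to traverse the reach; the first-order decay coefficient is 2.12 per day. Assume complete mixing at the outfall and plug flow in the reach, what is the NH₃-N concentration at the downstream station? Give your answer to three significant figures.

0.252 mg/L

Mass balance: C = (156.0·0.2000 + 26.00·34.00) / 182.0 = 915.2/182.0 = 5.029 mg/L.
First-order decay: C = 5.029·exp(−k·t) = 5.029·0.05006 = 0.2517 mg/L.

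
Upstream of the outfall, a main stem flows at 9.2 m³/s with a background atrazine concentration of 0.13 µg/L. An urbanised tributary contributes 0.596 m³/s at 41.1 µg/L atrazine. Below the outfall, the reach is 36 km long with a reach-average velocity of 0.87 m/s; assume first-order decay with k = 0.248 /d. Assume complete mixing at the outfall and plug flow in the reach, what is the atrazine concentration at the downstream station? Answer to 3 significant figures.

2.33 µg/L

Conservation of mass: C = (9.200·0.1300 + 0.5960·41.10) / 9.796 = 25.69/9.796 = 2.623 µg/L.
Travel time t = 36·1000 / 0.87 = 41380 s = 11.49 h.
Decay over the reach: 2.623·exp(−kt) = 2.623·0.8880 = 2.329 µg/L.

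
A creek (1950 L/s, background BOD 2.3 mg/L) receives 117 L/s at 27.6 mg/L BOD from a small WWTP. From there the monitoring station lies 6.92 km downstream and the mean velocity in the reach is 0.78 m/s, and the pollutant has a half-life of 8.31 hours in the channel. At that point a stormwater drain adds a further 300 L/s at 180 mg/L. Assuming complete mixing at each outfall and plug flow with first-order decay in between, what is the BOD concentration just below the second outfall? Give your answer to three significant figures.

Mass balance: C = (1950·2.300 + 117.0·27.60) / 2067 = 7714/2067 = 3.732 mg/L; combined flow 2067 L/s.
Travel time t = 6.92·1000 / 0.78 = 8872 s = 2.464 h.
Half-life 8.31 h → k = ln 2 / 8.31 = 0.08341 h⁻¹ = 2.002 d⁻¹.
After decay, C = 3.732 × e^(−kt) = 3.732 × 0.8142 = 3.039 mg/L.
At the second outfall, C = (2067·3.039 + 300.0·180.0) / (2067 + 300.0) = 25.47 mg/L.

25.5 mg/L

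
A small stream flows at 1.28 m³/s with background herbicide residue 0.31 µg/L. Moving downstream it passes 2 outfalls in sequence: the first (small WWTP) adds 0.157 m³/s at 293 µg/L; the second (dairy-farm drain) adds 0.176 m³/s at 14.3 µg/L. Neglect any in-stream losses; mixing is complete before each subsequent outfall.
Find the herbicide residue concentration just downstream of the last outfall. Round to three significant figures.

30.3 µg/L

Below outfall 1: Q → 1.437 m³/s, C = (1.280·0.3100 + 0.1570·293.0)/1.437 = 32.29 µg/L.
Below outfall 2: Q → 1.613 m³/s, C = (1.437·32.29 + 0.1760·14.30)/1.613 = 30.33 µg/L.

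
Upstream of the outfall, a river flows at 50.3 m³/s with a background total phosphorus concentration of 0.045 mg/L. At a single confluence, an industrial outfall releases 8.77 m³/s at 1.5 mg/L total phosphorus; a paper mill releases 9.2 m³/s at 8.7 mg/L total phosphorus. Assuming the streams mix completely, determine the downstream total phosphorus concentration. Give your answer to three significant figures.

1.40 mg/L

Mixed concentration C = ΣQC/ΣQ = (50.30·0.04500 + 8.770·1.500 + 9.200·8.700) / 68.27 = 95.46/68.27 = 1.398 mg/L.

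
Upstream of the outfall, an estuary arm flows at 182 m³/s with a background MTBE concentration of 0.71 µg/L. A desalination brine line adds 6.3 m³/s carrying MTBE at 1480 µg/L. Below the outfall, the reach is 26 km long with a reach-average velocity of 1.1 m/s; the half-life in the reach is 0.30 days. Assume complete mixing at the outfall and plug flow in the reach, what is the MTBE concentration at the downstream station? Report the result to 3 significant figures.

Conservation of mass: C = (182.0·0.7100 + 6.300·1480) / 188.3 = 9453/188.3 = 50.20 µg/L.
Travel time t = 26·1000 / 1.1 = 23640 s = 6.566 h.
Half-life 0.30 d → k = ln 2 / 0.30 = 2.310 d⁻¹.
Decay over the reach: 50.20·exp(−kt) = 50.20·0.5315 = 26.68 µg/L.

26.7 µg/L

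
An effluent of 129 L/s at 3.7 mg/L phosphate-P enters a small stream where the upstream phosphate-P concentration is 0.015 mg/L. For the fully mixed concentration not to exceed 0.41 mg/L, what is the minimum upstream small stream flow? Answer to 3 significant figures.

1070 L/s

Set C_mix = 0.41: (Q·0.01500 + 129.0·3.700) / (Q + 129.0) = 0.41
→ Q = 129.0·(3.700 − 0.41)/(0.41 − 0.01500) = 1074 L/s.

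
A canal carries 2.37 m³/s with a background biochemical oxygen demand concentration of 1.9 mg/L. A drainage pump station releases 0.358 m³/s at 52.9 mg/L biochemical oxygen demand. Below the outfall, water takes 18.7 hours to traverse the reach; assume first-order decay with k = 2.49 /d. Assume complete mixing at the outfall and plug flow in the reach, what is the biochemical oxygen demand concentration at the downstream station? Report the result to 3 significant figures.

Flow-weighted average: C = (2.370·1.900 + 0.3580·52.90) / 2.728 = 23.44/2.728 = 8.593 mg/L.
After decay, C = 8.593 × e^(−kt) = 8.593 × 0.1437 = 1.235 mg/L.

1.23 mg/L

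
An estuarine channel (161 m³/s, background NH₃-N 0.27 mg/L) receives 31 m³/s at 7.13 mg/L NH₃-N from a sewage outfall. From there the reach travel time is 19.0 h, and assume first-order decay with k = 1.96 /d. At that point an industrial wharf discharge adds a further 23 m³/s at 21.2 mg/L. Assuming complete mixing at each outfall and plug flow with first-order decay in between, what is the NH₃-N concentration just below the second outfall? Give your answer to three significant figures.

Conservation of mass: C = (161.0·0.2700 + 31.00·7.130) / 192.0 = 264.5/192.0 = 1.378 mg/L; combined flow 192.0 m³/s.
After decay, C = 1.378 × e^(−kt) = 1.378 × 0.2119 = 0.2919 mg/L.
At the second outfall, C = (192.0·0.2919 + 23.00·21.20) / (192.0 + 23.00) = 2.529 mg/L.

2.53 mg/L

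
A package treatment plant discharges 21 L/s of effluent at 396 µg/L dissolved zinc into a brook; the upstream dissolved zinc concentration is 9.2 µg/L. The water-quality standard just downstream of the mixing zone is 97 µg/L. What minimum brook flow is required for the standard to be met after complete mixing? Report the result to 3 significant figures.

Set C_mix = 97: (Q·9.200 + 21.00·396.0) / (Q + 21.00) = 97
→ Q = 21.00·(396.0 − 97)/(97 − 9.200) = 71.51 L/s.

71.5 L/s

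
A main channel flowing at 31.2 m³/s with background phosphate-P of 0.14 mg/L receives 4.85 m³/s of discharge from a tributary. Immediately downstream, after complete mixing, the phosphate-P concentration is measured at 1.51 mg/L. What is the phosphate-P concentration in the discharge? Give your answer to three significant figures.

Mass balance: 31.20·0.1400 + 4.850·Cₑ = 36.05·1.510
→ Cₑ = (36.05·1.510 − 31.20·0.1400) / 4.850 = 10.32 mg/L.

10.3 mg/L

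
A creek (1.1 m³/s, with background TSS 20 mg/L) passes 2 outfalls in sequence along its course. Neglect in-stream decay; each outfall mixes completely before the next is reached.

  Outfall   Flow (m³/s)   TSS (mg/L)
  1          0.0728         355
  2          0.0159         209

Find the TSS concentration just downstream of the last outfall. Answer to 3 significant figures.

Below outfall 1: Q → 1.173 m³/s, C = (1.100·20.00 + 0.07280·355.0)/1.173 = 40.79 mg/L.
Below outfall 2: Q → 1.189 m³/s, C = (1.173·40.79 + 0.01590·209.0)/1.189 = 43.04 mg/L.

43.0 mg/L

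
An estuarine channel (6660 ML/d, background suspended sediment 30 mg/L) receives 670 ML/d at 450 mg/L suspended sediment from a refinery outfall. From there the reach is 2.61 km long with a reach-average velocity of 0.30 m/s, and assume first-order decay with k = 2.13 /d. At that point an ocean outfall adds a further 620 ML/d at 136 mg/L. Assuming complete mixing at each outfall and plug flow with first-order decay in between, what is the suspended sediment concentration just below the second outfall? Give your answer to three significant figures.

Mixed concentration C = ΣQC/ΣQ = (6660·30.00 + 670.0·450.0) / 7330 = 501300/7330 = 68.39 mg/L; combined flow 7330 ML/d.
Travel time t = 2.61·1000 / 0.30 = 8700 s = 2.417 h.
First-order decay: C = 68.39·exp(−k·t) = 68.39·0.8070 = 55.19 mg/L.
At the second outfall, C = (7330·55.19 + 620.0·136.0) / (7330 + 620.0) = 61.49 mg/L.

61.5 mg/L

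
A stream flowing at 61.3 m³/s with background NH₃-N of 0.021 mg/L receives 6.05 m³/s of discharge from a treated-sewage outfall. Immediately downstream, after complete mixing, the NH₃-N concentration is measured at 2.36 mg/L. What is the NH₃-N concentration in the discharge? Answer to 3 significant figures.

Mass balance: 61.30·0.02100 + 6.050·Cₑ = 67.35·2.360
→ Cₑ = (67.35·2.360 − 61.30·0.02100) / 6.050 = 26.06 mg/L.

26.1 mg/L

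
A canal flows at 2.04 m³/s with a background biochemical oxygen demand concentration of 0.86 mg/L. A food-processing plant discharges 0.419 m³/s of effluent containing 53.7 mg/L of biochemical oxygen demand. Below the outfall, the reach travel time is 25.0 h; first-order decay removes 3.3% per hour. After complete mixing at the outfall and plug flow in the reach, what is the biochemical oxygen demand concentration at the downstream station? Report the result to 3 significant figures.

4.26 mg/L

After mixing, C = (2.040·0.8600 + 0.4190·53.70) / 2.459 = 24.25/2.459 = 9.864 mg/L.
3.3%/h lost → k = −ln(1 − 0.033) = 0.03356 h⁻¹.
Applying C = C₀e^(−kt): 9.864 × 0.4322 = 4.263 mg/L.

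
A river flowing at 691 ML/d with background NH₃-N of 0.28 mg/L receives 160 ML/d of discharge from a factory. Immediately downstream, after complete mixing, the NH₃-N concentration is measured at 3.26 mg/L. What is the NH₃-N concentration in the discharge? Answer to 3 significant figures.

16.1 mg/L

Mass balance: 691.0·0.2800 + 160.0·Cₑ = 851.0·3.260
→ Cₑ = (851.0·3.260 − 691.0·0.2800) / 160.0 = 16.13 mg/L.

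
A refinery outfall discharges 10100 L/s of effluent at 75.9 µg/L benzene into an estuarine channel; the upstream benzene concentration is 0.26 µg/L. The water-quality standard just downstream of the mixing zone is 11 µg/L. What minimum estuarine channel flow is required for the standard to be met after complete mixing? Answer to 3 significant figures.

Set C_mix = 11: (Q·0.2600 + 10100·75.90) / (Q + 10100) = 11
→ Q = 10100·(75.90 − 11)/(11 − 0.2600) = 61030 L/s.

61000 L/s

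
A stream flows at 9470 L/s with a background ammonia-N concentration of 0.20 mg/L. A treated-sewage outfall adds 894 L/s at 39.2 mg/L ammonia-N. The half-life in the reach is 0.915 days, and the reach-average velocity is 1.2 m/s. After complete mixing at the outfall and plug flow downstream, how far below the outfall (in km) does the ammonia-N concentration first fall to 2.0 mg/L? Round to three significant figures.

79.1 km

Mass balance: C = (9470·0.2000 + 894.0·39.20) / 10360 = 36940/10360 = 3.564 mg/L.
Half-life 0.915 d → k = ln 2 / 0.915 = 0.7575 d⁻¹.
Set 3.564·exp(−k·t) = 2.0 → t = ln(3.564/2.0)/k = 65900 s = 18.30 h.
Distance = v·t = 1.2·65900 = 79080 m = 79.08 km.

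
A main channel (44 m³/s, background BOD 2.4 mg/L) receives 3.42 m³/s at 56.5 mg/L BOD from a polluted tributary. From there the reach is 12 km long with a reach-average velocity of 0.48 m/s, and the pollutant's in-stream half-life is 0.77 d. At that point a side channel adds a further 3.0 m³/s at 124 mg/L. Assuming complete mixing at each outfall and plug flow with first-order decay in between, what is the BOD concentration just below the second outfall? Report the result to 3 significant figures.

11.9 mg/L

Flow-weighted average: C = (44.00·2.400 + 3.420·56.50) / 47.42 = 298.8/47.42 = 6.302 mg/L; combined flow 47.42 m³/s.
Travel time t = 12·1000 / 0.48 = 25000 s = 6.944 h.
Half-life 0.77 d → k = ln 2 / 0.77 = 0.9002 d⁻¹.
After decay, C = 6.302 × e^(−kt) = 6.302 × 0.7707 = 4.857 mg/L.
At the second outfall, C = (47.42·4.857 + 3.000·124.0) / (47.42 + 3.000) = 11.95 mg/L.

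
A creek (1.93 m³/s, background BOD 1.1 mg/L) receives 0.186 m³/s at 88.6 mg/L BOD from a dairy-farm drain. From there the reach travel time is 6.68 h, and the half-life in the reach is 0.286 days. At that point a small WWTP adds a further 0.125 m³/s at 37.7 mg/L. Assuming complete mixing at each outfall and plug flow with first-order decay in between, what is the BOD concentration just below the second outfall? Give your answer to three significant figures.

After mixing, C = (1.930·1.100 + 0.1860·88.60) / 2.116 = 18.60/2.116 = 8.791 mg/L; combined flow 2.116 m³/s.
Half-life 0.286 d → k = ln 2 / 0.286 = 2.424 d⁻¹.
First-order decay: C = 8.791·exp(−k·t) = 8.791·0.5094 = 4.478 mg/L.
At the second outfall, C = (2.116·4.478 + 0.1250·37.70) / (2.116 + 0.1250) = 6.331 mg/L.

6.33 mg/L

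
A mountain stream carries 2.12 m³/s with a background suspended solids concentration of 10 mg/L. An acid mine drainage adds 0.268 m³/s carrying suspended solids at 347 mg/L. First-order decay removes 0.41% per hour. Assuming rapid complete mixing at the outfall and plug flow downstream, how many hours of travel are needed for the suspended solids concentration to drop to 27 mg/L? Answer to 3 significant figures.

139 h

Mass balance: C = (2.120·10.00 + 0.2680·347.0) / 2.388 = 114.2/2.388 = 47.82 mg/L.
0.41%/h lost → k = −ln(1 − 0.0041) = 0.004108 h⁻¹.
47.82·exp(−k·t) = 27 → t = ln(47.82/27)/k = 500900 s = 139.1 h.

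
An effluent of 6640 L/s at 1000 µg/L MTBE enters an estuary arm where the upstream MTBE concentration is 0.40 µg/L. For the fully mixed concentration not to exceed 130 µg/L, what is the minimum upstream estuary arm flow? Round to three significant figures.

Set C_mix = 130: (Q·0.4000 + 6640·1000) / (Q + 6640) = 130
→ Q = 6640·(1000 − 130)/(130 − 0.4000) = 44570 L/s.

44600 L/s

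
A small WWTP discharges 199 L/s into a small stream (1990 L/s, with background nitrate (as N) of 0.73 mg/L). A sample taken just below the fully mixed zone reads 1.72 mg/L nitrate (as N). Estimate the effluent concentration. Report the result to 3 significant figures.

Mass balance: 1990·0.7300 + 199.0·Cₑ = 2189·1.720
→ Cₑ = (2189·1.720 − 1990·0.7300) / 199.0 = 11.62 mg/L.

11.6 mg/L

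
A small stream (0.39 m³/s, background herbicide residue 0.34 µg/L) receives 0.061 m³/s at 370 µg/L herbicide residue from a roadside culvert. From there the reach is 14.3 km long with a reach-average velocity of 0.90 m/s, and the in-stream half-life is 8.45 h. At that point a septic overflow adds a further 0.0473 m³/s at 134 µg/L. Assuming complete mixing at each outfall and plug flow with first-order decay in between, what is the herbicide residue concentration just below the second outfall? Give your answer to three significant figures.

Mass balance: C = (0.3900·0.3400 + 0.06100·370.0) / 0.4510 = 22.70/0.4510 = 50.34 µg/L; combined flow 0.4510 m³/s.
Travel time t = 14.3·1000 / 0.90 = 15890 s = 4.414 h.
Half-life 8.45 h → k = ln 2 / 8.45 = 0.08203 h⁻¹ = 1.969 d⁻¹.
Decay over the reach: 50.34·exp(−kt) = 50.34·0.6963 = 35.05 µg/L.
At the second outfall, C = (0.4510·35.05 + 0.04730·134.0) / (0.4510 + 0.04730) = 44.44 µg/L.

44.4 µg/L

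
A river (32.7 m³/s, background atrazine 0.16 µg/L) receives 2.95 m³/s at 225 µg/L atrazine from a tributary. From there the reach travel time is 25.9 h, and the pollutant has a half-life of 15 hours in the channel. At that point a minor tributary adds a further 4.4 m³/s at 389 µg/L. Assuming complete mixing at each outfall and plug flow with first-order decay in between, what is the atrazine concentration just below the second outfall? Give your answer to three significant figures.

47.8 µg/L

Mixed concentration C = ΣQC/ΣQ = (32.70·0.1600 + 2.950·225.0) / 35.65 = 669.0/35.65 = 18.77 µg/L; combined flow 35.65 m³/s.
Half-life 15 h → k = ln 2 / 15 = 0.04621 h⁻¹ = 1.109 d⁻¹.
Applying C = C₀e^(−kt): 18.77 × 0.3021 = 5.670 µg/L.
Second outfall: C = (35.65·5.670 + 4.400·389.0)/40.05 = 47.78 µg/L.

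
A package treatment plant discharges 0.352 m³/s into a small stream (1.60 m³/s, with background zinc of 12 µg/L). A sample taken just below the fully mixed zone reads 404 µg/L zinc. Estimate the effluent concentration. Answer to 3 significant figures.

2190 µg/L

Mass balance: 1.600·12.00 + 0.3520·Cₑ = 1.952·404.0
→ Cₑ = (1.952·404.0 − 1.600·12.00) / 0.3520 = 2186 µg/L.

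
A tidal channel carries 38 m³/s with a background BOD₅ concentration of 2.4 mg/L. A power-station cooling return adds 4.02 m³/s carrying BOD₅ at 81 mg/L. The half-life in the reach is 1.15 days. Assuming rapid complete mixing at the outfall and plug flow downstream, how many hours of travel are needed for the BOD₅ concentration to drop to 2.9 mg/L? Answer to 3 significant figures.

Flow-weighted average: C = (38.00·2.400 + 4.020·81.00) / 42.02 = 416.8/42.02 = 9.920 mg/L.
Half-life 1.15 d → k = ln 2 / 1.15 = 0.6027 d⁻¹.
9.920·exp(−k·t) = 2.9 → t = ln(9.920/2.9)/k = 176300 s = 48.97 h.

49.0 h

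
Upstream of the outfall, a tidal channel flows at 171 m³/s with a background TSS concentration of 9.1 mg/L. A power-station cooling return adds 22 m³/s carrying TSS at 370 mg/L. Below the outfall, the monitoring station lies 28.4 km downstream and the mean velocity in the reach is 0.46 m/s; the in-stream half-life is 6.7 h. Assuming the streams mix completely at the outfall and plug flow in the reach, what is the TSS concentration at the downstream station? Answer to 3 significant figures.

Mixed concentration C = ΣQC/ΣQ = (171.0·9.100 + 22.00·370.0) / 193.0 = 9696/193.0 = 50.24 mg/L.
Travel time t = 28.4·1000 / 0.46 = 61740 s = 17.15 h.
Half-life 6.7 h → k = ln 2 / 6.7 = 0.1035 h⁻¹ = 2.483 d⁻¹.
First-order decay: C = 50.24·exp(−k·t) = 50.24·0.1696 = 8.521 mg/L.

8.52 mg/L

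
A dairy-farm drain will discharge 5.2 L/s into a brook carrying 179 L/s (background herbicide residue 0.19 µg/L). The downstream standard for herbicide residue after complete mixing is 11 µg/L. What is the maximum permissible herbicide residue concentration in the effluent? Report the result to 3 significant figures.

383 µg/L

At the limit, (Qr·Cr + Qe·Cₑ)/(Qr + Qe) = 11:
Cₑ = (184.2·11 − 179.0·0.1900) / 5.200 = 383.1 µg/L.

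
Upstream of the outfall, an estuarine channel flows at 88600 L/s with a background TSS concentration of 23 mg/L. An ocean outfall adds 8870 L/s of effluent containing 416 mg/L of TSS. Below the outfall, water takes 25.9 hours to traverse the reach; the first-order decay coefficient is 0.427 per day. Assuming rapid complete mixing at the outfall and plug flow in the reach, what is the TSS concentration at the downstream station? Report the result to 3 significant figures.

Conservation of mass: C = (88600·23.00 + 8870·416.0) / 97470 = 5728000/97470 = 58.76 mg/L.
After decay, C = 58.76 × e^(−kt) = 58.76 × 0.6308 = 37.07 mg/L.

37.1 mg/L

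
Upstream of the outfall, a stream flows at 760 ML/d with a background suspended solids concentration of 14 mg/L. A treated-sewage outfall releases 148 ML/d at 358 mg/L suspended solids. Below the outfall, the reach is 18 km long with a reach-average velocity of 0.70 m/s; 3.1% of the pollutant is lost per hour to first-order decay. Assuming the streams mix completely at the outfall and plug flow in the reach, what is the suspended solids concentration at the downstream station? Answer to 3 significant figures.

After mixing, C = (760.0·14.00 + 148.0·358.0) / 908.0 = 63620/908.0 = 70.07 mg/L.
Travel time t = 18·1000 / 0.70 = 25710 s = 7.143 h.
3.1%/h lost → k = −ln(1 − 0.031) = 0.03149 h⁻¹.
Applying C = C₀e^(−kt): 70.07 × 0.7986 = 55.96 mg/L.

56.0 mg/L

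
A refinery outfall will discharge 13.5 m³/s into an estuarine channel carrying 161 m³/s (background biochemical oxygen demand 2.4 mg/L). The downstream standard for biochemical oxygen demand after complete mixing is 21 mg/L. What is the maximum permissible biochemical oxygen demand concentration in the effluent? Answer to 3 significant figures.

At the limit, (Qr·Cr + Qe·Cₑ)/(Qr + Qe) = 21:
Cₑ = (174.5·21 − 161.0·2.400) / 13.50 = 242.8 mg/L.

243 mg/L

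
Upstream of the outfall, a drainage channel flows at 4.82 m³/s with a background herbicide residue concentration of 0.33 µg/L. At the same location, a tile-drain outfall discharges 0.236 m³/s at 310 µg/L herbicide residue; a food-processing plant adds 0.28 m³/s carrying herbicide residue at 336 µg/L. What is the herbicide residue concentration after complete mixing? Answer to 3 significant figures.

31.6 µg/L

Mixed concentration C = ΣQC/ΣQ = (4.820·0.3300 + 0.2360·310.0 + 0.2800·336.0) / 5.336 = 168.8/5.336 = 31.64 µg/L.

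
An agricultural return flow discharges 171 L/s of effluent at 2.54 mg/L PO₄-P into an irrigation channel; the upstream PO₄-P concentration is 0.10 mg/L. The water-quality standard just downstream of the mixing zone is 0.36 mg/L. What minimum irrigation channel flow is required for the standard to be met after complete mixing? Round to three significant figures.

Set C_mix = 0.36: (Q·0.1000 + 171.0·2.540) / (Q + 171.0) = 0.36
→ Q = 171.0·(2.540 − 0.36)/(0.36 − 0.1000) = 1434 L/s.

1430 L/s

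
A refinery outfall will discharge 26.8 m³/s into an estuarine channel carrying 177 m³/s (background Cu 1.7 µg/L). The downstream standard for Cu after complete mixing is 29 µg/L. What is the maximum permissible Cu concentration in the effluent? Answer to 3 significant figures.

209 µg/L

At the limit, (Qr·Cr + Qe·Cₑ)/(Qr + Qe) = 29:
Cₑ = (203.8·29 − 177.0·1.700) / 26.80 = 209.3 µg/L.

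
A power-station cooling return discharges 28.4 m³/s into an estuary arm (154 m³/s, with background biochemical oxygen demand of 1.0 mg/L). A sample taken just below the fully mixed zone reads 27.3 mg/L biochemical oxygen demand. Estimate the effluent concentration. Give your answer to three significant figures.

Mass balance: 154.0·1.000 + 28.40·Cₑ = 182.4·27.30
→ Cₑ = (182.4·27.30 − 154.0·1.000) / 28.40 = 169.9 mg/L.

170 mg/L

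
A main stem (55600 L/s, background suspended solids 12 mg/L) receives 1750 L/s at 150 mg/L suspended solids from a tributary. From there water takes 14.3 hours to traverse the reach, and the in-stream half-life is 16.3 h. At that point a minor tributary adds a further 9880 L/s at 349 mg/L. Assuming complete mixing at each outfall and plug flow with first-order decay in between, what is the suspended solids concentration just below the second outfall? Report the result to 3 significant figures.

58.8 mg/L

Conservation of mass: C = (55600·12.00 + 1750·150.0) / 57350 = 929700/57350 = 16.21 mg/L; combined flow 57350 L/s.
Half-life 16.3 h → k = ln 2 / 16.3 = 0.04252 h⁻¹ = 1.021 d⁻¹.
First-order decay: C = 16.21·exp(−k·t) = 16.21·0.5444 = 8.825 mg/L.
At the second outfall, C = (57350·8.825 + 9880·349.0) / (57350 + 9880) = 58.82 mg/L.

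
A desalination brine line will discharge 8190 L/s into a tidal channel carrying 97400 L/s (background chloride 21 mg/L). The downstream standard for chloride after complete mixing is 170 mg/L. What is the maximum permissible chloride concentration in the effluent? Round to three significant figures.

1940 mg/L

At the limit, (Qr·Cr + Qe·Cₑ)/(Qr + Qe) = 170:
Cₑ = (105600·170 − 97400·21.00) / 8190 = 1942 mg/L.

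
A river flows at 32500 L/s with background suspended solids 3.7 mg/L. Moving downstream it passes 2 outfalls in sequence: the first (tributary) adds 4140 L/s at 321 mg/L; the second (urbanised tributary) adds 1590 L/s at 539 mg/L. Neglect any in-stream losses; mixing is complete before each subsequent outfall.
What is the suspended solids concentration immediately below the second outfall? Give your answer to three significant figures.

Below outfall 1: Q → 36640 L/s, C = (32500·3.700 + 4140·321.0)/36640 = 39.55 mg/L.
Below outfall 2: Q → 38230 L/s, C = (36640·39.55 + 1590·539.0)/38230 = 60.32 mg/L.

60.3 mg/L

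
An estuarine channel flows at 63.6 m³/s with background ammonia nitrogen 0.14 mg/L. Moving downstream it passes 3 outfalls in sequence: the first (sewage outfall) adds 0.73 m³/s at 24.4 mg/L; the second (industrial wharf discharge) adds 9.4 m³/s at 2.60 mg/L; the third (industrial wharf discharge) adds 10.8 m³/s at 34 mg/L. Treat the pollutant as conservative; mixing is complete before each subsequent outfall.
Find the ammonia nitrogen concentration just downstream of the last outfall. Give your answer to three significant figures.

Below outfall 1: Q → 64.33 m³/s, C = (63.60·0.1400 + 0.7300·24.40)/64.33 = 0.4153 mg/L.
Below outfall 2: Q → 73.73 m³/s, C = (64.33·0.4153 + 9.400·2.600)/73.73 = 0.6938 mg/L.
Below outfall 3: Q → 84.53 m³/s, C = (73.73·0.6938 + 10.80·34.00)/84.53 = 4.949 mg/L.

4.95 mg/L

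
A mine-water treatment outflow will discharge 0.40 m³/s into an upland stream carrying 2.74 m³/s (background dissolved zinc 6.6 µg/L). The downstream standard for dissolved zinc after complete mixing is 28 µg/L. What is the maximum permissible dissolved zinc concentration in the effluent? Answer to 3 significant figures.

175 µg/L

At the limit, (Qr·Cr + Qe·Cₑ)/(Qr + Qe) = 28:
Cₑ = (3.140·28 − 2.740·6.600) / 0.4000 = 174.6 µg/L.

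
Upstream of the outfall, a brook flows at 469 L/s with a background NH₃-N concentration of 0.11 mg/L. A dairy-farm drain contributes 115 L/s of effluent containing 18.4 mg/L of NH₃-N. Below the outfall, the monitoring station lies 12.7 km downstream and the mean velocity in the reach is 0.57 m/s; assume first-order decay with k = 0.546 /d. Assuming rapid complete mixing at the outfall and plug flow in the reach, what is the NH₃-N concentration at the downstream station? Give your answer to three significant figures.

3.22 mg/L

Mixed concentration C = ΣQC/ΣQ = (469.0·0.1100 + 115.0·18.40) / 584.0 = 2168/584.0 = 3.712 mg/L.
Travel time t = 12.7·1000 / 0.57 = 22280 s = 6.189 h.
Decay over the reach: 3.712·exp(−kt) = 3.712·0.8687 = 3.224 mg/L.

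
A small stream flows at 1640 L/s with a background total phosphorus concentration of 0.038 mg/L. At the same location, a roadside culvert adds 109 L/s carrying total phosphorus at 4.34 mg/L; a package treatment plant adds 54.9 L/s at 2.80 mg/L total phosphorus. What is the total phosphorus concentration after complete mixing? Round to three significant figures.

Conservation of mass: C = (1640·0.03800 + 109.0·4.340 + 54.90·2.800) / 1804 = 689.1/1804 = 0.3820 mg/L.

0.382 mg/L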